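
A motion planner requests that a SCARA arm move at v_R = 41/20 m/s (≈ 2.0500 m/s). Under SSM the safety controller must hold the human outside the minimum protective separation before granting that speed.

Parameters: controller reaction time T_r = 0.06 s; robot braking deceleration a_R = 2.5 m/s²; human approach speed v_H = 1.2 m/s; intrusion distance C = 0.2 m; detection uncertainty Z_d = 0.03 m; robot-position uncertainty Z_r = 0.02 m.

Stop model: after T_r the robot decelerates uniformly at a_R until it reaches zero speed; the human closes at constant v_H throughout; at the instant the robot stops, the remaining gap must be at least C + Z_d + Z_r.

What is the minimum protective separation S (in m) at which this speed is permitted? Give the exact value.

S_min = 4539/2000 m = 2.2695 m

stop time T_s = (41/20)/(5/2) = 0.8200 s
robot covers v_R·T_r = 2.0500·0.0600 = 0.1230 m before braking
robot under decel: 2.0500²/(2·2.5000) = 0.8405 m
person approaches 1.2000·(0.0600+0.8200) = 1.0560 m
margins: 0.2000+0.0300+0.0200 = 0.2500 m
S_min ≈ 0.1230+0.8405+1.0560+0.2500  ⇒  S_min = 4539/2000 m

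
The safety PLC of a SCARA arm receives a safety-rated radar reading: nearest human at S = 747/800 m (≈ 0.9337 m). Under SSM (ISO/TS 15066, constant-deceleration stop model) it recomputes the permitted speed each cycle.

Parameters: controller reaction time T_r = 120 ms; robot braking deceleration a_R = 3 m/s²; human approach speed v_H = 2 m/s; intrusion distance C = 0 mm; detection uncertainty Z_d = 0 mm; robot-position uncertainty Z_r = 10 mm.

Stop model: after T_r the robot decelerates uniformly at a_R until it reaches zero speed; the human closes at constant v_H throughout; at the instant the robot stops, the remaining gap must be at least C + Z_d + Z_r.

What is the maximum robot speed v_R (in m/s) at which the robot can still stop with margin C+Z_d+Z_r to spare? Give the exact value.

v_R_max = 3/4 m/s = 0.7500 m/s

quadratic (1/6)·v² + (59/75)·v + (-547/800) = 0
  disc = (59/75)² − 4·(1/6)·(-547/800) = 96721/90000 ; √disc = 311/300
  v_R = (−(59/75) + 311/300) / (2·(1/6)) = 3/4 m/s
check:
stop time T_s = (3/4)/3 = 0.2500 s
robot covers v_R·T_r = 0.7500·0.1200 = 0.0900 m before braking
robot under decel: 0.7500²/(2·3.0000) = 0.0938 m
person approaches 2.0000·(0.1200+0.2500) = 0.7400 m
C+Z_d+Z_r = 0.0000+0.0000+0.0100 = 0.0100 m
sum ≈ 0.0900+0.0938+0.7400+0.0100 ≈ 0.9337 m = S ✓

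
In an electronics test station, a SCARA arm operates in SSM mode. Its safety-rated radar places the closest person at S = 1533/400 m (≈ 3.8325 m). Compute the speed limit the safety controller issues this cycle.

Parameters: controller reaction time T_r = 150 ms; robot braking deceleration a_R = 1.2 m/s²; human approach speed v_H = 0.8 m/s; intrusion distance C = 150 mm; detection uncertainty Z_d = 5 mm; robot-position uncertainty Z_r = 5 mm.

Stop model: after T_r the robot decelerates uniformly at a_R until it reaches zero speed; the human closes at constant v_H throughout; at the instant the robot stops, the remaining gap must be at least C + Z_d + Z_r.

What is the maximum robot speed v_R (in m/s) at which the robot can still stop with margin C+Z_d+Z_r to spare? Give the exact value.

quadratic (5/12)·v² + (49/60)·v + (-1421/400) = 0
  disc = (49/60)² − 4·(5/12)·(-1421/400) = 5929/900 ; √disc = 77/30
  v_R = (−(49/60) + 77/30) / (2·(5/12)) = 21/10 m/s
check:
braking lasts T_s = (21/10)/(6/5) = 1.7500 s
robot in T_r: 2.1000·0.1500 = 0.3150 m
braking distance = 2.1000²/(2·1.2000) = 1.8375 m
human closes 0.8000·1.9000 = 1.5200 m
C+Z_d+Z_r = 0.1500+0.0050+0.0050 = 0.1600 m
sum ≈ 0.3150+1.8375+1.5200+0.1600 ≈ 3.8325 m = S ✓

v_R_max = 21/10 m/s = 2.1000 m/s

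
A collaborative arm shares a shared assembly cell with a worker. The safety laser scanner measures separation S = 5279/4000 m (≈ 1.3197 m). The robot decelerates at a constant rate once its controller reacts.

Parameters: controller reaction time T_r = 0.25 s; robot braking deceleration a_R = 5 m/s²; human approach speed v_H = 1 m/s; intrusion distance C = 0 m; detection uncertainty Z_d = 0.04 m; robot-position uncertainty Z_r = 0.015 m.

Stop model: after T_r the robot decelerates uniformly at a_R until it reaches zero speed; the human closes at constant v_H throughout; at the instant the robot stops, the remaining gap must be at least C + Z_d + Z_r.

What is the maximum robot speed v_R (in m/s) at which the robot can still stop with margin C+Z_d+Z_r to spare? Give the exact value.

at the boundary: (1/10)·v² + (9/20)·v + (-4059/4000) = 0
  disc = (9/20)² − 4·(1/10)·(-4059/4000) = 1521/2500 ; √disc = 39/50
  v_R = (−(9/20) + 39/50) / (2·(1/10)) = 33/20 m/s
check:
braking lasts T_s = (33/20)/5 = 0.3300 s
robot covers v_R·T_r = 1.6500·0.2500 = 0.4125 m before braking
robot covers 1.6500·0.3300 − ½·5.0000·0.3300² = 0.2722 m while stopping
human closes 1.0000·0.5800 = 0.5800 m
residual clearance needed = 0.0000+0.0400+0.0150 = 0.0550 m
sum ≈ 0.4125+0.2722+0.5800+0.0550 ≈ 1.3197 m = S ✓

v_R_max = 33/20 m/s = 1.6500 m/s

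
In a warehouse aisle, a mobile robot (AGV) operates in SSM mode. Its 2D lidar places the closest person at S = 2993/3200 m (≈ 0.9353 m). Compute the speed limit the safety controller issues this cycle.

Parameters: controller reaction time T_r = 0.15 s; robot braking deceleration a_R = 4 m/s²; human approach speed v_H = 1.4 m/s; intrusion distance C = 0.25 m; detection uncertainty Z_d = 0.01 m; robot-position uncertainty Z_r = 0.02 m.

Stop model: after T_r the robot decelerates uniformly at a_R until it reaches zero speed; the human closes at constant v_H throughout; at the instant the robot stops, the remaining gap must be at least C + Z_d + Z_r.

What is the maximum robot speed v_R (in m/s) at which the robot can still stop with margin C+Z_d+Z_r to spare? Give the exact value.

quadratic (1/8)·v² + (1/2)·v + (-57/128) = 0
  disc = (1/2)² − 4·(1/8)·(-57/128) = 121/256 ; √disc = 11/16
  v_R = (−(1/2) + 11/16) / (2·(1/8)) = 3/4 m/s
check:
braking lasts T_s = (3/4)/4 = 0.1875 s
reaction-phase robot travel = 0.7500·0.1500 = 0.1125 m
robot covers 0.7500·0.1875 − ½·4.0000·0.1875² = 0.0703 m while stopping
human closes 1.4000·0.3375 = 0.4725 m
margins: 0.2500+0.0100+0.0200 = 0.2800 m
sum ≈ 0.1125+0.0703+0.4725+0.2800 ≈ 0.9353 m = S ✓

v_R_max = 3/4 m/s = 0.7500 m/s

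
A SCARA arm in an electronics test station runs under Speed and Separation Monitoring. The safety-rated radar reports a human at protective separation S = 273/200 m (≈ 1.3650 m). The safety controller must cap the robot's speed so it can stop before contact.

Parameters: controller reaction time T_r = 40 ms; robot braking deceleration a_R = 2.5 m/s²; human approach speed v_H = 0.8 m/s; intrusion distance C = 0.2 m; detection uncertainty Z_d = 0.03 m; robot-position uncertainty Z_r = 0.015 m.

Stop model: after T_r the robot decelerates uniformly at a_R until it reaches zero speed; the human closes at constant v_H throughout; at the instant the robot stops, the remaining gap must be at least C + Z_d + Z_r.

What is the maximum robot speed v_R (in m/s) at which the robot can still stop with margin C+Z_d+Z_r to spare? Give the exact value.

v_R_max = 8/5 m/s = 1.6000 m/s

quadratic (1/5)·v² + (9/25)·v + (-136/125) = 0
  disc = (9/25)² − 4·(1/5)·(-136/125) = 1 ; √disc = 1
  v_R = (−(9/25) + 1) / (2·(1/5)) = 8/5 m/s
check:
braking lasts T_s = (8/5)/(5/2) = 0.6400 s
robot covers v_R·T_r = 1.6000·0.0400 = 0.0640 m before braking
robot covers 1.6000·0.6400 − ½·2.5000·0.6400² = 0.5120 m while stopping
human closes 0.8000·0.6800 = 0.5440 m
C+Z_d+Z_r = 0.2000+0.0300+0.0150 = 0.2450 m
sum ≈ 0.0640+0.5120+0.5440+0.2450 ≈ 1.3650 m = S ✓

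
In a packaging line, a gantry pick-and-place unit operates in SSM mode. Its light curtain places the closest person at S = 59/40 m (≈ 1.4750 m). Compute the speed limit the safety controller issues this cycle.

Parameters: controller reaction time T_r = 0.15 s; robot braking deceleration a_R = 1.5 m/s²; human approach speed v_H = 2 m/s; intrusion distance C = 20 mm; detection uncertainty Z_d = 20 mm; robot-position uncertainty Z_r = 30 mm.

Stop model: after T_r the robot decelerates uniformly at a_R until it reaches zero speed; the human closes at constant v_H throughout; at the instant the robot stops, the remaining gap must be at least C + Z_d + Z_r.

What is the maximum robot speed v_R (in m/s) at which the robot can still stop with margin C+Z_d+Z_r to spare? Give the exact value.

v_R_max = 13/20 m/s = 0.6500 m/s

collect terms ⇒ (1/3)·v_R² + (89/60)·v_R + (-221/200) = 0
  disc = (89/60)² − 4·(1/3)·(-221/200) = 529/144 ; √disc = 23/12
  v_R = (−(89/60) + 23/12) / (2·(1/3)) = 13/20 m/s
check:
T_s = v_R/a_R = (13/20)/(3/2) = 0.4333 s
robot in T_r: 0.6500·0.1500 = 0.0975 m
braking distance = 0.6500²/(2·1.5000) = 0.1408 m
human closes 2.0000·0.5833 = 1.1667 m
residual clearance needed = 0.0200+0.0200+0.0300 = 0.0700 m
sum ≈ 0.0975+0.1408+1.1667+0.0700 ≈ 1.4750 m = S ✓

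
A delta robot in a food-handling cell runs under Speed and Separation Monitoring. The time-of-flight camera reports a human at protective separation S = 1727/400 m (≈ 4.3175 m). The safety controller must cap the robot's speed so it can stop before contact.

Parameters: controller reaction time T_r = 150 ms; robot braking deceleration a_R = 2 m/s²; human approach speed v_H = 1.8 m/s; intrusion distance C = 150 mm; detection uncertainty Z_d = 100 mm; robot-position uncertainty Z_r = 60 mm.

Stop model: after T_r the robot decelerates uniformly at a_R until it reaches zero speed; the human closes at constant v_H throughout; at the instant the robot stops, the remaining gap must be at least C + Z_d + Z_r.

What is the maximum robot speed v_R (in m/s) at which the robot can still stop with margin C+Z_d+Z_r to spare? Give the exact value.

at the boundary: (1/4)·v² + (21/20)·v + (-299/80) = 0
  disc = (21/20)² − 4·(1/4)·(-299/80) = 121/25 ; √disc = 11/5
  v_R = (−(21/20) + 11/5) / (2·(1/4)) = 23/10 m/s
check:
T_s = v_R/a_R = (23/10)/2 = 1.1500 s
robot covers v_R·T_r = 2.3000·0.1500 = 0.3450 m before braking
braking distance = 2.3000²/(2·2.0000) = 1.3225 m
human over T_r+T_s: 1.8000·(0.1500+1.1500) = 2.3400 m
residual clearance needed = 0.1500+0.1000+0.0600 = 0.3100 m
sum ≈ 0.3450+1.3225+2.3400+0.3100 ≈ 4.3175 m = S ✓

v_R_max = 23/10 m/s = 2.3000 m/s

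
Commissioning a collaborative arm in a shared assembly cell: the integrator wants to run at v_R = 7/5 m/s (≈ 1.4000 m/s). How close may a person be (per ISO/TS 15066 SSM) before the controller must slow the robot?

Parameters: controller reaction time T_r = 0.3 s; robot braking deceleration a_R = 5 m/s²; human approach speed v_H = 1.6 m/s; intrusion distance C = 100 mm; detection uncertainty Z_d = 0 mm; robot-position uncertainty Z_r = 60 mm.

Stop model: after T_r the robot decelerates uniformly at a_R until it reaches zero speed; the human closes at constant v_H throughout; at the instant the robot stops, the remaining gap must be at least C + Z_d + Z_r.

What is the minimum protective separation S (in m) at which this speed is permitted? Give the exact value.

S_min = 213/125 m = 1.7040 m

braking lasts T_s = (7/5)/5 = 0.2800 s
reaction-phase robot travel = 1.4000·0.3000 = 0.4200 m
braking distance = 1.4000²/(2·5.0000) = 0.1960 m
human over T_r+T_s: 1.6000·(0.3000+0.2800) = 0.9280 m
margins: 0.1000+0.0000+0.0600 = 0.1600 m
S_min ≈ 0.4200+0.1960+0.9280+0.1600  ⇒  S_min = 213/125 m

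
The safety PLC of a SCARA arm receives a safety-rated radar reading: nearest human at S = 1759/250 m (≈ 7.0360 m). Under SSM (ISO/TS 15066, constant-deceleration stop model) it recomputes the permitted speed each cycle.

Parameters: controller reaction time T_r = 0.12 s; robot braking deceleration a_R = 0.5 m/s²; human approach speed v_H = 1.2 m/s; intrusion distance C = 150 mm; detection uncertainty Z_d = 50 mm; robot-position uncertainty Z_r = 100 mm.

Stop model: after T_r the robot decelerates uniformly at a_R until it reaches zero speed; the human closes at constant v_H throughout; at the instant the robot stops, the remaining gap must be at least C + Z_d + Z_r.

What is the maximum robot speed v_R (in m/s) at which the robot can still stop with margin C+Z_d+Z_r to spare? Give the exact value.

collect terms ⇒ (1)·v_R² + (63/25)·v_R + (-824/125) = 0
  disc = (63/25)² − 4·(1)·(-824/125) = 20449/625 ; √disc = 143/25
  v_R = (−(63/25) + 143/25) / (2·(1)) = 8/5 m/s
check:
stop time T_s = (8/5)/(1/2) = 3.2000 s
robot in T_r: 1.6000·0.1200 = 0.1920 m
braking distance = 1.6000²/(2·0.5000) = 2.5600 m
human over T_r+T_s: 1.2000·(0.1200+3.2000) = 3.9840 m
C+Z_d+Z_r = 0.1500+0.0500+0.1000 = 0.3000 m
sum ≈ 0.1920+2.5600+3.9840+0.3000 ≈ 7.0360 m = S ✓

v_R_max = 8/5 m/s = 1.6000 m/s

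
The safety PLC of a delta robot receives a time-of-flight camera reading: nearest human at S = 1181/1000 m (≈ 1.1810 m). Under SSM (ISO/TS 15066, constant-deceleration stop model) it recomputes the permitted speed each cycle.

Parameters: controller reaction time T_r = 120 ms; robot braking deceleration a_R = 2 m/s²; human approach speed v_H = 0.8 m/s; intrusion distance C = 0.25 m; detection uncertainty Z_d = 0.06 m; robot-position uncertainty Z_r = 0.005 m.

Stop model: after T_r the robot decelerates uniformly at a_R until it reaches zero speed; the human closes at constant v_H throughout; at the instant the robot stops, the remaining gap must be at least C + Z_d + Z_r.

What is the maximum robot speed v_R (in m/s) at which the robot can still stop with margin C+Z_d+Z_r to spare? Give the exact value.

v_R_max = 1 m/s = 1.0000 m/s

at the boundary: (1/4)·v² + (13/25)·v + (-77/100) = 0
  disc = (13/25)² − 4·(1/4)·(-77/100) = 2601/2500 ; √disc = 51/50
  v_R = (−(13/25) + 51/50) / (2·(1/4)) = 1 m/s
check:
braking lasts T_s = 1/2 = 0.5000 s
robot in T_r: 1.0000·0.1200 = 0.1200 m
robot under decel: 1.0000²/(2·2.0000) = 0.2500 m
person approaches 0.8000·(0.1200+0.5000) = 0.4960 m
margins: 0.2500+0.0600+0.0050 = 0.3150 m
sum ≈ 0.1200+0.2500+0.4960+0.3150 ≈ 1.1810 m = S ✓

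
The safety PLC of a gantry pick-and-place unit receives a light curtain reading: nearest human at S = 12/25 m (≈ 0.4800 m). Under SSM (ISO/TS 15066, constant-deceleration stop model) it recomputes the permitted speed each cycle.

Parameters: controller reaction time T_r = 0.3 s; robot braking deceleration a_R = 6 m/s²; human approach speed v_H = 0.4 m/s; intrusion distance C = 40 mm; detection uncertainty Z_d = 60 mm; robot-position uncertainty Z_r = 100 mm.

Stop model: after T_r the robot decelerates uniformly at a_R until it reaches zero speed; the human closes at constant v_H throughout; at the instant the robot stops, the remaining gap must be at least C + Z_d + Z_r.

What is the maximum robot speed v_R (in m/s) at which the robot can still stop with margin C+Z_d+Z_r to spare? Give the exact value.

v_R_max = 2/5 m/s = 0.4000 m/s

collect terms ⇒ (1/12)·v_R² + (11/30)·v_R + (-4/25) = 0
  disc = (11/30)² − 4·(1/12)·(-4/25) = 169/900 ; √disc = 13/30
  v_R = (−(11/30) + 13/30) / (2·(1/12)) = 2/5 m/s
check:
T_s = v_R/a_R = (2/5)/6 = 0.0667 s
robot in T_r: 0.4000·0.3000 = 0.1200 m
braking distance = 0.4000²/(2·6.0000) = 0.0133 m
person approaches 0.4000·(0.3000+0.0667) = 0.1467 m
C+Z_d+Z_r = 0.0400+0.0600+0.1000 = 0.2000 m
sum ≈ 0.1200+0.0133+0.1467+0.2000 ≈ 0.4800 m = S ✓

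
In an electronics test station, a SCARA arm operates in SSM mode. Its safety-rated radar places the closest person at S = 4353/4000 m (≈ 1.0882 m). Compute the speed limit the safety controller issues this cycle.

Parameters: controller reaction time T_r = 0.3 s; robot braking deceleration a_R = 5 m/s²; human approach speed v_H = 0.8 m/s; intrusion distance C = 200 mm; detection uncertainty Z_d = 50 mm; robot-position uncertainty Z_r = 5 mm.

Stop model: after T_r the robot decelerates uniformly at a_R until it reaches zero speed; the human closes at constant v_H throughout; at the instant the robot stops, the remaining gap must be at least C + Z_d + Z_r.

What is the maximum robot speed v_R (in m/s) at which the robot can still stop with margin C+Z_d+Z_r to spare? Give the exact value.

v_R_max = 21/20 m/s = 1.0500 m/s

quadratic (1/10)·v² + (23/50)·v + (-2373/4000) = 0
  disc = (23/50)² − 4·(1/10)·(-2373/4000) = 4489/10000 ; √disc = 67/100
  v_R = (−(23/50) + 67/100) / (2·(1/10)) = 21/20 m/s
check:
stop time T_s = (21/20)/5 = 0.2100 s
robot covers v_R·T_r = 1.0500·0.3000 = 0.3150 m before braking
robot under decel: 1.0500²/(2·5.0000) = 0.1103 m
human closes 0.8000·0.5100 = 0.4080 m
residual clearance needed = 0.2000+0.0500+0.0050 = 0.2550 m
sum ≈ 0.3150+0.1103+0.4080+0.2550 ≈ 1.0882 m = S ✓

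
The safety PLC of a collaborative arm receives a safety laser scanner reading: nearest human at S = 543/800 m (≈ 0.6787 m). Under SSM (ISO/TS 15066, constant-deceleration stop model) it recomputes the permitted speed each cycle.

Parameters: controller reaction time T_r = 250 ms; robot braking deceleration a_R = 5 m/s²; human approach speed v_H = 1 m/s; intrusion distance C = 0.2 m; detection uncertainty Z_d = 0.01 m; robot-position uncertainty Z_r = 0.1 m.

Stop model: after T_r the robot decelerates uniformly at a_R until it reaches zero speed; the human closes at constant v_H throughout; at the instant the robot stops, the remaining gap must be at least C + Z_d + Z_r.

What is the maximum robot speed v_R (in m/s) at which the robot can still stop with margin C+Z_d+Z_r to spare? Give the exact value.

v_R_max = 1/4 m/s = 0.2500 m/s

collect terms ⇒ (1/10)·v_R² + (9/20)·v_R + (-19/160) = 0
  disc = (9/20)² − 4·(1/10)·(-19/160) = 1/4 ; √disc = 1/2
  v_R = (−(9/20) + 1/2) / (2·(1/10)) = 1/4 m/s
check:
braking lasts T_s = (1/4)/5 = 0.0500 s
robot in T_r: 0.2500·0.2500 = 0.0625 m
robot covers 0.2500·0.0500 − ½·5.0000·0.0500² = 0.0063 m while stopping
person approaches 1.0000·(0.2500+0.0500) = 0.3000 m
C+Z_d+Z_r = 0.2000+0.0100+0.1000 = 0.3100 m
sum ≈ 0.0625+0.0063+0.3000+0.3100 ≈ 0.6787 m = S ✓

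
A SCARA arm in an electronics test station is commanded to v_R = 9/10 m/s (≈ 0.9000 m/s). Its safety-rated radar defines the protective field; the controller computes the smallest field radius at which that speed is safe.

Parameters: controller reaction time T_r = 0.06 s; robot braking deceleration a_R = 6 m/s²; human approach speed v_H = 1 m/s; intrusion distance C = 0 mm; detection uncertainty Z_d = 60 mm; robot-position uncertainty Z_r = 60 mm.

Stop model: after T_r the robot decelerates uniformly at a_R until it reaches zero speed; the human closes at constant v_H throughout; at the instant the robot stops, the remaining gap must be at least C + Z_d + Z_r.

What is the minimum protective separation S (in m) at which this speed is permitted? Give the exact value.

S_min = 903/2000 m = 0.4515 m

stop time T_s = (9/10)/6 = 0.1500 s
robot in T_r: 0.9000·0.0600 = 0.0540 m
braking distance = 0.9000²/(2·6.0000) = 0.0675 m
human closes 1.0000·0.2100 = 0.2100 m
margins: 0.0000+0.0600+0.0600 = 0.1200 m
S_min ≈ 0.0540+0.0675+0.2100+0.1200  ⇒  S_min = 903/2000 m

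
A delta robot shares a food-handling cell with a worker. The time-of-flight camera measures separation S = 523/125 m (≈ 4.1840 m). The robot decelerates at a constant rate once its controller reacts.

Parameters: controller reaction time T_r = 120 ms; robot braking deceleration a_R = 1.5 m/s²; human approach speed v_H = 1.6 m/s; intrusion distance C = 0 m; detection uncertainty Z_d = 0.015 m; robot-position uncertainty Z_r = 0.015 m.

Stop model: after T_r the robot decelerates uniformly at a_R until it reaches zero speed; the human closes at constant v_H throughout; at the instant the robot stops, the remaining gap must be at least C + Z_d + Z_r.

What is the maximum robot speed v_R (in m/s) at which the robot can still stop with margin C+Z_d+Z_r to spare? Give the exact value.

v_R_max = 21/10 m/s = 2.1000 m/s

at the boundary: (1/3)·v² + (89/75)·v + (-1981/500) = 0
  disc = (89/75)² − 4·(1/3)·(-1981/500) = 37636/5625 ; √disc = 194/75
  v_R = (−(89/75) + 194/75) / (2·(1/3)) = 21/10 m/s
check:
T_s = v_R/a_R = (21/10)/(3/2) = 1.4000 s
robot in T_r: 2.1000·0.1200 = 0.2520 m
robot covers 2.1000·1.4000 − ½·1.5000·1.4000² = 1.4700 m while stopping
human over T_r+T_s: 1.6000·(0.1200+1.4000) = 2.4320 m
residual clearance needed = 0.0000+0.0150+0.0150 = 0.0300 m
sum ≈ 0.2520+1.4700+2.4320+0.0300 ≈ 4.1840 m = S ✓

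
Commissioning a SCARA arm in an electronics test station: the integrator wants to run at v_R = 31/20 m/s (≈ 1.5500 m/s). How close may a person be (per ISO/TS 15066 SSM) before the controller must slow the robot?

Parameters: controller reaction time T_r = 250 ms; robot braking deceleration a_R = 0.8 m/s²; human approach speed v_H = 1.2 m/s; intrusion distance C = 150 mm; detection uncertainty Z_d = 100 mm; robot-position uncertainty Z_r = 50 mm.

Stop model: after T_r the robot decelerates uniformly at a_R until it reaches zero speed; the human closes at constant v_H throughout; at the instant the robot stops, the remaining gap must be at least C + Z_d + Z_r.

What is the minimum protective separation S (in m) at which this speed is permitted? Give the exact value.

S_min = 3081/640 m = 4.8141 m

braking lasts T_s = (31/20)/(4/5) = 1.9375 s
reaction-phase robot travel = 1.5500·0.2500 = 0.3875 m
robot under decel: 1.5500²/(2·0.8000) = 1.5016 m
human over T_r+T_s: 1.2000·(0.2500+1.9375) = 2.6250 m
residual clearance needed = 0.1500+0.1000+0.0500 = 0.3000 m
S_min ≈ 0.3875+1.5016+2.6250+0.3000  ⇒  S_min = 3081/640 m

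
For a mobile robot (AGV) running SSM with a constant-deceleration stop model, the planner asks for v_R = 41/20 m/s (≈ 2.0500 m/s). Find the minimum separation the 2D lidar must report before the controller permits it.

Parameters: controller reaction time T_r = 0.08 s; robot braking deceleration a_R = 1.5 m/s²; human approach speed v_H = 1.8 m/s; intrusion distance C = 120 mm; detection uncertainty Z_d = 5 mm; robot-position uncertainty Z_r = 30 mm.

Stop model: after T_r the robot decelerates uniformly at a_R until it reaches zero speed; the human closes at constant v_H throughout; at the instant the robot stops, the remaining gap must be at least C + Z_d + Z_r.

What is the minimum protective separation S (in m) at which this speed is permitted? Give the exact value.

stop time T_s = (41/20)/(3/2) = 1.3667 s
robot covers v_R·T_r = 2.0500·0.0800 = 0.1640 m before braking
braking distance = 2.0500²/(2·1.5000) = 1.4008 m
human over T_r+T_s: 1.8000·(0.0800+1.3667) = 2.6040 m
residual clearance needed = 0.1200+0.0050+0.0300 = 0.1550 m
S_min ≈ 0.1640+1.4008+2.6040+0.1550  ⇒  S_min = 25943/6000 m

S_min = 25943/6000 m = 4.3238 m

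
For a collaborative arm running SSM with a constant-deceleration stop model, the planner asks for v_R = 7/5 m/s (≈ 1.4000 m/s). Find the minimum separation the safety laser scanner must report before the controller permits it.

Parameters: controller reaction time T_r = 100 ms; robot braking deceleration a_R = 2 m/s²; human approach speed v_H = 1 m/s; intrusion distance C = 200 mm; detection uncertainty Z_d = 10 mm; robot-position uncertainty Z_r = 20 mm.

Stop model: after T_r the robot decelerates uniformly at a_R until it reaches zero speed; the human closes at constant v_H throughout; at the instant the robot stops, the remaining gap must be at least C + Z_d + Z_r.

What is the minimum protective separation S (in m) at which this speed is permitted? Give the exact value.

stop time T_s = (7/5)/2 = 0.7000 s
robot in T_r: 1.4000·0.1000 = 0.1400 m
robot covers 1.4000·0.7000 − ½·2.0000·0.7000² = 0.4900 m while stopping
person approaches 1.0000·(0.1000+0.7000) = 0.8000 m
margins: 0.2000+0.0100+0.0200 = 0.2300 m
S_min ≈ 0.1400+0.4900+0.8000+0.2300  ⇒  S_min = 83/50 m

S_min = 83/50 m = 1.6600 m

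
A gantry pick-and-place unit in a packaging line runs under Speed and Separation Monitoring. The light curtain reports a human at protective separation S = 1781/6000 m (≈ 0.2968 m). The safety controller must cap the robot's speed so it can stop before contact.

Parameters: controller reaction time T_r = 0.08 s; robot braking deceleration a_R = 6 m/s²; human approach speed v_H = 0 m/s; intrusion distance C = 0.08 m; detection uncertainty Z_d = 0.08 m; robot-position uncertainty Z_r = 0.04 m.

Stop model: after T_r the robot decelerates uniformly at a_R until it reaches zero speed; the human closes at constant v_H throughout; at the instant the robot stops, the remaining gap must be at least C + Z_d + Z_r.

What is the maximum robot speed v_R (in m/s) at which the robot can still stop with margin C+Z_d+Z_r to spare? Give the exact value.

at the boundary: (1/12)·v² + (2/25)·v + (-581/6000) = 0
  disc = (2/25)² − 4·(1/12)·(-581/6000) = 3481/90000 ; √disc = 59/300
  v_R = (−(2/25) + 59/300) / (2·(1/12)) = 7/10 m/s
check:
braking lasts T_s = (7/10)/6 = 0.1167 s
robot covers v_R·T_r = 0.7000·0.0800 = 0.0560 m before braking
robot covers 0.7000·0.1167 − ½·6.0000·0.1167² = 0.0408 m while stopping
person approaches 0.0000·(0.0800+0.1167) = 0.0000 m
margins: 0.0800+0.0800+0.0400 = 0.2000 m
sum ≈ 0.0560+0.0408+0.0000+0.2000 ≈ 0.2968 m = S ✓

v_R_max = 7/10 m/s = 0.7000 m/s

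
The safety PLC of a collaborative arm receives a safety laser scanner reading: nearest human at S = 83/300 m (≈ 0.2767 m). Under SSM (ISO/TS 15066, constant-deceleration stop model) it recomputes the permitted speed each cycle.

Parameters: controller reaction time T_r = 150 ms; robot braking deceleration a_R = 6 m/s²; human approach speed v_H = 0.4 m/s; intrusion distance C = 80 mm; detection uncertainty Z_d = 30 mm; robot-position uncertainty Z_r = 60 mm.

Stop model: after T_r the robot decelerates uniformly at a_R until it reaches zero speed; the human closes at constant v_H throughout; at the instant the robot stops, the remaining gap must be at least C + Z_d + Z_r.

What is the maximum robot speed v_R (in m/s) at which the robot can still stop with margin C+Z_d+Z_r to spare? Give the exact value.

collect terms ⇒ (1/12)·v_R² + (13/60)·v_R + (-7/150) = 0
  disc = (13/60)² − 4·(1/12)·(-7/150) = 1/16 ; √disc = 1/4
  v_R = (−(13/60) + 1/4) / (2·(1/12)) = 1/5 m/s
check:
T_s = v_R/a_R = (1/5)/6 = 0.0333 s
robot in T_r: 0.2000·0.1500 = 0.0300 m
braking distance = 0.2000²/(2·6.0000) = 0.0033 m
person approaches 0.4000·(0.1500+0.0333) = 0.0733 m
residual clearance needed = 0.0800+0.0300+0.0600 = 0.1700 m
sum ≈ 0.0300+0.0033+0.0733+0.1700 ≈ 0.2767 m = S ✓

v_R_max = 1/5 m/s = 0.2000 m/s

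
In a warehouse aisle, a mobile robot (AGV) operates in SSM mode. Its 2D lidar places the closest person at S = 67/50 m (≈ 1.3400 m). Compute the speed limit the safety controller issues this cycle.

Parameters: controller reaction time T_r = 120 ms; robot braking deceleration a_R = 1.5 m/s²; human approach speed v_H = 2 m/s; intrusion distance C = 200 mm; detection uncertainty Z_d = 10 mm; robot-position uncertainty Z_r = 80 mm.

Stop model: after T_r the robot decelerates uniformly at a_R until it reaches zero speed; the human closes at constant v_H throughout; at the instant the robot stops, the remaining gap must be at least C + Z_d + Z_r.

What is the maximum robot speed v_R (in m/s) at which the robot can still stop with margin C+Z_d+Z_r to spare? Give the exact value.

collect terms ⇒ (1/3)·v_R² + (109/75)·v_R + (-81/100) = 0
  disc = (109/75)² − 4·(1/3)·(-81/100) = 17956/5625 ; √disc = 134/75
  v_R = (−(109/75) + 134/75) / (2·(1/3)) = 1/2 m/s
check:
T_s = v_R/a_R = (1/2)/(3/2) = 0.3333 s
robot covers v_R·T_r = 0.5000·0.1200 = 0.0600 m before braking
robot covers 0.5000·0.3333 − ½·1.5000·0.3333² = 0.0833 m while stopping
human over T_r+T_s: 2.0000·(0.1200+0.3333) = 0.9067 m
margins: 0.2000+0.0100+0.0800 = 0.2900 m
sum ≈ 0.0600+0.0833+0.9067+0.2900 ≈ 1.3400 m = S ✓

v_R_max = 1/2 m/s = 0.5000 m/s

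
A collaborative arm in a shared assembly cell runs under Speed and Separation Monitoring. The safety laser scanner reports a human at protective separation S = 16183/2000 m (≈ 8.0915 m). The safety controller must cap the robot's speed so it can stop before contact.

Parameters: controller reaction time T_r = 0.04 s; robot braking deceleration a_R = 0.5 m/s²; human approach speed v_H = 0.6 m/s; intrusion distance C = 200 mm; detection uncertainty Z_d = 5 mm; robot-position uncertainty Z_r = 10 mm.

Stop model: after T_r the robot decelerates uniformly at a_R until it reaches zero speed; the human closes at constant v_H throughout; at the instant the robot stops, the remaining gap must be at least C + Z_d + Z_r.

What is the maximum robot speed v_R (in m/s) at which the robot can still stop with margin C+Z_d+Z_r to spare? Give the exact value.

v_R_max = 9/4 m/s = 2.2500 m/s

quadratic (1)·v² + (31/25)·v + (-3141/400) = 0
  disc = (31/25)² − 4·(1)·(-3141/400) = 82369/2500 ; √disc = 287/50
  v_R = (−(31/25) + 287/50) / (2·(1)) = 9/4 m/s
check:
braking lasts T_s = (9/4)/(1/2) = 4.5000 s
robot in T_r: 2.2500·0.0400 = 0.0900 m
robot covers 2.2500·4.5000 − ½·0.5000·4.5000² = 5.0625 m while stopping
human over T_r+T_s: 0.6000·(0.0400+4.5000) = 2.7240 m
residual clearance needed = 0.2000+0.0050+0.0100 = 0.2150 m
sum ≈ 0.0900+5.0625+2.7240+0.2150 ≈ 8.0915 m = S ✓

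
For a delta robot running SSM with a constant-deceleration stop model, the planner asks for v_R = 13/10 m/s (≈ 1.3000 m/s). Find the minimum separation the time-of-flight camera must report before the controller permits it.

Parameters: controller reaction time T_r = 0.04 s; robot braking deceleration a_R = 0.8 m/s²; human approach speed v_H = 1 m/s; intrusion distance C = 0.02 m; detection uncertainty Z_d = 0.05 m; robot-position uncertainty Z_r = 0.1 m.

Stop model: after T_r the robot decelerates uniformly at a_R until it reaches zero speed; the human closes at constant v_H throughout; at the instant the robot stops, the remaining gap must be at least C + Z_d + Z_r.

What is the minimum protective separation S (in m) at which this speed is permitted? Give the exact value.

T_s = v_R/a_R = (13/10)/(4/5) = 1.6250 s
reaction-phase robot travel = 1.3000·0.0400 = 0.0520 m
robot under decel: 1.3000²/(2·0.8000) = 1.0562 m
person approaches 1.0000·(0.0400+1.6250) = 1.6650 m
residual clearance needed = 0.0200+0.0500+0.1000 = 0.1700 m
S_min ≈ 0.0520+1.0562+1.6650+0.1700  ⇒  S_min = 11773/4000 m

S_min = 11773/4000 m = 2.9432 m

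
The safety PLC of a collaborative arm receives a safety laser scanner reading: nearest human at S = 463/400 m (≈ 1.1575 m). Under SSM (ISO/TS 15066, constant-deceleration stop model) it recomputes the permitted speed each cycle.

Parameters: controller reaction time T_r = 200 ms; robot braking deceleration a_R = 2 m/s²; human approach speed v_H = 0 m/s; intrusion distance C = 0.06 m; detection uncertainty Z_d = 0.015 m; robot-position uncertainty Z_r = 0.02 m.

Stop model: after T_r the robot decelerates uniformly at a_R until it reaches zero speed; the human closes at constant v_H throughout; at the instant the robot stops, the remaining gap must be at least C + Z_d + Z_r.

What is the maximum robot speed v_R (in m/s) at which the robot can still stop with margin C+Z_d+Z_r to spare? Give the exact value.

v_R_max = 17/10 m/s = 1.7000 m/s

at the boundary: (1/4)·v² + (1/5)·v + (-17/16) = 0
  disc = (1/5)² − 4·(1/4)·(-17/16) = 441/400 ; √disc = 21/20
  v_R = (−(1/5) + 21/20) / (2·(1/4)) = 17/10 m/s
check:
braking lasts T_s = (17/10)/2 = 0.8500 s
robot in T_r: 1.7000·0.2000 = 0.3400 m
robot covers 1.7000·0.8500 − ½·2.0000·0.8500² = 0.7225 m while stopping
human closes 0.0000·1.0500 = 0.0000 m
margins: 0.0600+0.0150+0.0200 = 0.0950 m
sum ≈ 0.3400+0.7225+0.0000+0.0950 ≈ 1.1575 m = S ✓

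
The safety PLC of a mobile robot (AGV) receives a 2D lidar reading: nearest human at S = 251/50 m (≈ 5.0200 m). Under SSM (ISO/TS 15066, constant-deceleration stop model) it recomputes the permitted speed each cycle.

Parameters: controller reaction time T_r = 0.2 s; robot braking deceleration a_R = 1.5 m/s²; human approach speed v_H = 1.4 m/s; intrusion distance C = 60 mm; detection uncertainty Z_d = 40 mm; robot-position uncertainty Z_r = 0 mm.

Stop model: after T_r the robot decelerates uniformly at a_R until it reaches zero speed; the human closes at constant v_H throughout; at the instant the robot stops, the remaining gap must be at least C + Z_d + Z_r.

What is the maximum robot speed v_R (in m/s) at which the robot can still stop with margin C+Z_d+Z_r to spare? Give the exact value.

quadratic (1/3)·v² + (17/15)·v + (-116/25) = 0
  disc = (17/15)² − 4·(1/3)·(-116/25) = 1681/225 ; √disc = 41/15
  v_R = (−(17/15) + 41/15) / (2·(1/3)) = 12/5 m/s
check:
braking lasts T_s = (12/5)/(3/2) = 1.6000 s
reaction-phase robot travel = 2.4000·0.2000 = 0.4800 m
braking distance = 2.4000²/(2·1.5000) = 1.9200 m
human closes 1.4000·1.8000 = 2.5200 m
C+Z_d+Z_r = 0.0600+0.0400+0.0000 = 0.1000 m
sum ≈ 0.4800+1.9200+2.5200+0.1000 ≈ 5.0200 m = S ✓

v_R_max = 12/5 m/s = 2.4000 m/s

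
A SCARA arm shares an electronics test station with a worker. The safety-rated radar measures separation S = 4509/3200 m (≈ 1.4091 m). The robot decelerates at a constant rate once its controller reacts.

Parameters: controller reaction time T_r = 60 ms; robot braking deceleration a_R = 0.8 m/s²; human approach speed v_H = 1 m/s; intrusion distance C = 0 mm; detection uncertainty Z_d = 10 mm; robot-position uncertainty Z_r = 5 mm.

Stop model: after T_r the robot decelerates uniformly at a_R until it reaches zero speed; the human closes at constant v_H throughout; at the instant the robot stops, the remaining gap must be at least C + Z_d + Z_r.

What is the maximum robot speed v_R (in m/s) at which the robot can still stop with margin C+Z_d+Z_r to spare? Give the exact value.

quadratic (5/8)·v² + (131/100)·v + (-4269/3200) = 0
  disc = (131/100)² − 4·(5/8)·(-4269/3200) = 808201/160000 ; √disc = 899/400
  v_R = (−(131/100) + 899/400) / (2·(5/8)) = 3/4 m/s
check:
T_s = v_R/a_R = (3/4)/(4/5) = 0.9375 s
robot covers v_R·T_r = 0.7500·0.0600 = 0.0450 m before braking
robot covers 0.7500·0.9375 − ½·0.8000·0.9375² = 0.3516 m while stopping
human over T_r+T_s: 1.0000·(0.0600+0.9375) = 0.9975 m
residual clearance needed = 0.0000+0.0100+0.0050 = 0.0150 m
sum ≈ 0.0450+0.3516+0.9975+0.0150 ≈ 1.4091 m = S ✓

v_R_max = 3/4 m/s = 0.7500 m/s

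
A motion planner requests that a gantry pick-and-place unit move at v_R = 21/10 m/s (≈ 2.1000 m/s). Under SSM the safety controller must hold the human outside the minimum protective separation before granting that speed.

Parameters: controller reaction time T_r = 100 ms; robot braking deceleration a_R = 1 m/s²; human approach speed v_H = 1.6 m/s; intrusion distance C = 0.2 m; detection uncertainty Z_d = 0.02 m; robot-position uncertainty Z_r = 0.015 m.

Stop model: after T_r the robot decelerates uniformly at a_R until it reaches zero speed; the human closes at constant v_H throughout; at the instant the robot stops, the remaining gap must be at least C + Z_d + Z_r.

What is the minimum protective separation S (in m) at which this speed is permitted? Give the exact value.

T_s = v_R/a_R = (21/10)/1 = 2.1000 s
reaction-phase robot travel = 2.1000·0.1000 = 0.2100 m
braking distance = 2.1000²/(2·1.0000) = 2.2050 m
human over T_r+T_s: 1.6000·(0.1000+2.1000) = 3.5200 m
residual clearance needed = 0.2000+0.0200+0.0150 = 0.2350 m
S_min ≈ 0.2100+2.2050+3.5200+0.2350  ⇒  S_min = 617/100 m

S_min = 617/100 m = 6.1700 m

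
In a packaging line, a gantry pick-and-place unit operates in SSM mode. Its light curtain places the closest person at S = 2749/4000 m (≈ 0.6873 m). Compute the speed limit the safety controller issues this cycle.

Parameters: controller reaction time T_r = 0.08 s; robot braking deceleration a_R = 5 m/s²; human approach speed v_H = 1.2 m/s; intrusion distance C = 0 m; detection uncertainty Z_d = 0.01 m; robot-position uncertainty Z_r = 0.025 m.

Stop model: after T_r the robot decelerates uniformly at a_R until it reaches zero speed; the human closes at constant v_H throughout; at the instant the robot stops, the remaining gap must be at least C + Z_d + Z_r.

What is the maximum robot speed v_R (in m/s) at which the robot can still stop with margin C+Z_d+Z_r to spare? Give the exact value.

at the boundary: (1/10)·v² + (8/25)·v + (-89/160) = 0
  disc = (8/25)² − 4·(1/10)·(-89/160) = 3249/10000 ; √disc = 57/100
  v_R = (−(8/25) + 57/100) / (2·(1/10)) = 5/4 m/s
check:
stop time T_s = (5/4)/5 = 0.2500 s
reaction-phase robot travel = 1.2500·0.0800 = 0.1000 m
robot under decel: 1.2500²/(2·5.0000) = 0.1562 m
human over T_r+T_s: 1.2000·(0.0800+0.2500) = 0.3960 m
C+Z_d+Z_r = 0.0000+0.0100+0.0250 = 0.0350 m
sum ≈ 0.1000+0.1562+0.3960+0.0350 ≈ 0.6873 m = S ✓

v_R_max = 5/4 m/s = 1.2500 m/s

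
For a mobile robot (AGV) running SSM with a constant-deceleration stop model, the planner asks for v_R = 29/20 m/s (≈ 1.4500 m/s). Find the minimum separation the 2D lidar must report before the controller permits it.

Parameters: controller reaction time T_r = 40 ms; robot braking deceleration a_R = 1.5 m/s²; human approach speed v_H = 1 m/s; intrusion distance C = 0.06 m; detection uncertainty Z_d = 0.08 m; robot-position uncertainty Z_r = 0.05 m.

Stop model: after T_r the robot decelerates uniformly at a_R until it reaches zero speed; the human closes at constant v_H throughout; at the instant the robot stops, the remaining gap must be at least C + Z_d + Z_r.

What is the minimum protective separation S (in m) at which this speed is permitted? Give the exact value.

S_min = 3911/2000 m = 1.9555 m

T_s = v_R/a_R = (29/20)/(3/2) = 0.9667 s
robot in T_r: 1.4500·0.0400 = 0.0580 m
braking distance = 1.4500²/(2·1.5000) = 0.7008 m
human over T_r+T_s: 1.0000·(0.0400+0.9667) = 1.0067 m
margins: 0.0600+0.0800+0.0500 = 0.1900 m
S_min ≈ 0.0580+0.7008+1.0067+0.1900  ⇒  S_min = 3911/2000 m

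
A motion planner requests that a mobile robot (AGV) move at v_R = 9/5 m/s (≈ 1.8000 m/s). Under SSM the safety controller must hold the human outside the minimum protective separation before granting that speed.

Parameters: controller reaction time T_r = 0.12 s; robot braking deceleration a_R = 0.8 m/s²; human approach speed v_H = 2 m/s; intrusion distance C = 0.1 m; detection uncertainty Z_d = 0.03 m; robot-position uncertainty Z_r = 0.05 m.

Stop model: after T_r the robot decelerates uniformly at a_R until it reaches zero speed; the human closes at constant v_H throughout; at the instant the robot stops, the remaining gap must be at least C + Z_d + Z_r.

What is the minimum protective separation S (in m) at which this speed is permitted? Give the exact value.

stop time T_s = (9/5)/(4/5) = 2.2500 s
robot in T_r: 1.8000·0.1200 = 0.2160 m
robot under decel: 1.8000²/(2·0.8000) = 2.0250 m
human closes 2.0000·2.3700 = 4.7400 m
C+Z_d+Z_r = 0.1000+0.0300+0.0500 = 0.1800 m
S_min ≈ 0.2160+2.0250+4.7400+0.1800  ⇒  S_min = 7161/1000 m

S_min = 7161/1000 m = 7.1610 m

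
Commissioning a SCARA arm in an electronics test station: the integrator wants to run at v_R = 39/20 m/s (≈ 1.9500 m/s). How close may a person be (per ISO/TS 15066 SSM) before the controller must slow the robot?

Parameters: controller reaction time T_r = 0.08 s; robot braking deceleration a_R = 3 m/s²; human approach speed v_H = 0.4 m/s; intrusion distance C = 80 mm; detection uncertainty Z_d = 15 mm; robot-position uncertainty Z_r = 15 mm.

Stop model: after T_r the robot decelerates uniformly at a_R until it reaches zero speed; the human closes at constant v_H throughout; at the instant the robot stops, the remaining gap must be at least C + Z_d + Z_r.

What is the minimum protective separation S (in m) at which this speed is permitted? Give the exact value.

S_min = 4767/4000 m = 1.1918 m

stop time T_s = (39/20)/3 = 0.6500 s
reaction-phase robot travel = 1.9500·0.0800 = 0.1560 m
robot covers 1.9500·0.6500 − ½·3.0000·0.6500² = 0.6338 m while stopping
person approaches 0.4000·(0.0800+0.6500) = 0.2920 m
C+Z_d+Z_r = 0.0800+0.0150+0.0150 = 0.1100 m
S_min ≈ 0.1560+0.6338+0.2920+0.1100  ⇒  S_min = 4767/4000 m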